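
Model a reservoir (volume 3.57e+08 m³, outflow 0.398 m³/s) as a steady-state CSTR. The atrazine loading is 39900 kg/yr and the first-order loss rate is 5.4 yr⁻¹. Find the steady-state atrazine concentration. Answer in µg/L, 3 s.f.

20.6 µg/L

Outflow Q = 0.398 m³/s × 3.156e+07 s/yr = 1.256e+07 m³/yr.
Steady-state CSTR mass balance: W = Q·C + k·V·C, so C = W/(Q + kV).
Q + kV = 1.256e+07 + 5.4·3.57e+08 = 1.94e+09 m³/yr.
C = 39900/1.94e+09 = 2.056e-05 kg/m³ = 0.02056 mg/L = 20.56 µg/L.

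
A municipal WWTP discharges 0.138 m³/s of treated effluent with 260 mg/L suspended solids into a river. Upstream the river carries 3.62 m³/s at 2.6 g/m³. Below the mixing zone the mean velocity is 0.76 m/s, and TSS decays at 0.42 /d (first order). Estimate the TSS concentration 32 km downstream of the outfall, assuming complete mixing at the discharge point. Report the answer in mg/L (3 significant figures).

After complete mixing, C₀ = (0.138·260 + 3.62·2.6) / 3.758 = 12.05 mg/L.
Travel time t = 3.2e+04 m / 0.76 m/s = 4.211e+04 s = 0.4873 d.
C = 12.05·exp(−0.42·0.4873) = 12.05·0.8149 = 9.821 mg/L.

9.82 mg/L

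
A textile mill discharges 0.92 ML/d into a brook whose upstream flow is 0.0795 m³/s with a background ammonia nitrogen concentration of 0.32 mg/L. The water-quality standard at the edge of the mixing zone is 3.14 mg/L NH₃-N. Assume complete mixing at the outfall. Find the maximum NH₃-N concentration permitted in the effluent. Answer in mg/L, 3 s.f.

0.92 ML/d = 0.01065 m³/s.
Mass balance: 3.14·0.09015 = 0.01065·Cₑ + 0.0795·0.32.
Cₑ = (0.2831 − 0.02544) / 0.01065 = 24.19 mg/L.

24.2 mg/L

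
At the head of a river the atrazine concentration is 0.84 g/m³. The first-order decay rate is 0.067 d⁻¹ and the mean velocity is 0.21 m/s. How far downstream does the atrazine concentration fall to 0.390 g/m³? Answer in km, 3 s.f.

From C = C₀·e^(−kt), t = ln(C₀/C)/k = ln(0.84/0.390)/0.067 = 0.7673/0.067 = 11.45 d.
Distance = v·t = 0.21 m/s × 9.894e+05 s = 2.078e+05 m = 207.8 km.

208 km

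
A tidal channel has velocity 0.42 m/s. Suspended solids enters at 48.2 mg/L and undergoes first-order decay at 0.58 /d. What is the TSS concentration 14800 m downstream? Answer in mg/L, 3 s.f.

38.0 mg/L

Travel time t = 14800 m / 0.42 m/s = 1.48e+04/0.42 = 3.524e+04 s = 0.4078 d.
First-order decay: C = 48.2·exp(−0.58·0.4078) = 48.2·0.7893 = 38.05 mg/L.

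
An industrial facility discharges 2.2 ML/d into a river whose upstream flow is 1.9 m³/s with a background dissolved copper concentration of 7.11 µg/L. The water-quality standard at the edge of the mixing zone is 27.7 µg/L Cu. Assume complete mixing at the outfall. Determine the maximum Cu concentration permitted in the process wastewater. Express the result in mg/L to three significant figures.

1.56 mg/L

2.2 ML/d = 0.02546 m³/s.
7.11 µg/L = 0.00711 mg/L.
27.7 µg/L = 0.0277 mg/L.
Mass balance: 0.0277·1.925 = 0.02546·Cₑ + 1.9·0.00711.
Cₑ = (0.05334 − 0.01351) / 0.02546 = 1.564 mg/L.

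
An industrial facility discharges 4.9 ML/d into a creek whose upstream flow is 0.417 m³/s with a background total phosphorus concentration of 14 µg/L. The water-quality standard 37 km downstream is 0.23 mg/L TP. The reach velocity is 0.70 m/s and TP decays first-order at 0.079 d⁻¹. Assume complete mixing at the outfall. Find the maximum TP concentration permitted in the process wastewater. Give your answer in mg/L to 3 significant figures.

1.91 mg/L

4.9 ML/d = 0.05671 m³/s.
14 µg/L = 0.014 mg/L.
Travel time to the compliance point: t = 3.7e+04/0.70 = 5.286e+04 s = 0.6118 d; decay factor exp(−0.079·0.6118) = 0.9528.
So the concentration just after mixing may be at most 0.23/0.9528 = 0.2414 mg/L.
Mass balance: 0.2414·0.4737 = 0.05671·Cₑ + 0.417·0.014.
Cₑ = (0.1143 − 0.005838) / 0.05671 = 1.913 mg/L.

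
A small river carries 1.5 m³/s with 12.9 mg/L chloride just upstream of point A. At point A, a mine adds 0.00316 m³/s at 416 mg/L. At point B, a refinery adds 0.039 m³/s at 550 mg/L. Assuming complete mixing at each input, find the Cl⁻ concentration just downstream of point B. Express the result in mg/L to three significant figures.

27.3 mg/L

After input A: C = (1.5·12.9 + 0.00316·416) / 1.503 = 13.75 mg/L.
After input B: C = (1.503·13.75 + 0.039·550) / 1.542 = 27.31 mg/L.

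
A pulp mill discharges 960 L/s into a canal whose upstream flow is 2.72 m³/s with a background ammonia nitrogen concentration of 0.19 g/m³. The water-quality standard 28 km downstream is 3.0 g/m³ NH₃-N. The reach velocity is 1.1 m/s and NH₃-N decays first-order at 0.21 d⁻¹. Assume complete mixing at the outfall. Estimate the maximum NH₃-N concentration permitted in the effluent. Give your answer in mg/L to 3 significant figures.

960 L/s = 0.96 m³/s.
Travel time to the compliance point: t = 2.8e+04/1.1 = 2.545e+04 s = 0.2946 d; decay factor exp(−0.21·0.2946) = 0.94.
So the concentration just after mixing may be at most 3/0.94 = 3.191 mg/L.
Mass balance: 3.191·3.68 = 0.96·Cₑ + 2.72·0.19.
Cₑ = (11.74 − 0.5168) / 0.96 = 11.7 mg/L.

11.7 mg/L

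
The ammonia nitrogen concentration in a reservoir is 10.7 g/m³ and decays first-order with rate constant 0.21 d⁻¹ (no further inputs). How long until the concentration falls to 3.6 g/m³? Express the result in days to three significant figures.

t = ln(C₀/C)/k = ln(10.7/3.6)/0.21 = 1.089/0.21 = 5.187 d.

5.19 d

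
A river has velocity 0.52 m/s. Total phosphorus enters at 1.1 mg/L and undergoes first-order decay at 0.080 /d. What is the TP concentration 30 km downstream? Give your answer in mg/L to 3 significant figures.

1.04 mg/L

Travel time t = 30 km / 0.52 m/s = 3e+04/0.52 = 5.769e+04 s = 0.6677 d.
First-order decay: C = 1.1·exp(−0.080·0.6677) = 1.1·0.948 = 1.043 mg/L.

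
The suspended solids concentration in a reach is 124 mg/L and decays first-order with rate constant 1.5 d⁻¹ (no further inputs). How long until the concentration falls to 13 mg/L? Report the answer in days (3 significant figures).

t = ln(C₀/C)/k = ln(124/13)/1.5 = 2.255/1.5 = 1.504 d.

1.50 d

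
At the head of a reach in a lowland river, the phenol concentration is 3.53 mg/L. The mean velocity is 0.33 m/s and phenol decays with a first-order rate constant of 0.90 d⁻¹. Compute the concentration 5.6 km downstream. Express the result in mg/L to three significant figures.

Travel time t = 5.6 km / 0.33 m/s = 5600/0.33 = 1.697e+04 s = 0.1964 d.
First-order decay: C = 3.53·exp(−0.90·0.1964) = 3.53·0.838 = 2.958 mg/L.

2.96 mg/L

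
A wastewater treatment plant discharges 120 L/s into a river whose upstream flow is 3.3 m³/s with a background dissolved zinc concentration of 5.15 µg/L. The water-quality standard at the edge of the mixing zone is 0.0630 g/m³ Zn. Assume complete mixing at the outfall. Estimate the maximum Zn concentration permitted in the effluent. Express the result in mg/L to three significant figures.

120 L/s = 0.12 m³/s.
5.15 µg/L = 0.00515 mg/L.
Mass balance: 0.063·3.42 = 0.12·Cₑ + 3.3·0.00515.
Cₑ = (0.2155 − 0.01699) / 0.12 = 1.654 mg/L.

1.65 mg/L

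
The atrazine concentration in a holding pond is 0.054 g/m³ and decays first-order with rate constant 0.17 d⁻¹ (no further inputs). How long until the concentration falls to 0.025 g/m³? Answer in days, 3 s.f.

4.53 d

t = ln(C₀/C)/k = ln(0.054/0.025)/0.17 = 0.7701/0.17 = 4.53 d.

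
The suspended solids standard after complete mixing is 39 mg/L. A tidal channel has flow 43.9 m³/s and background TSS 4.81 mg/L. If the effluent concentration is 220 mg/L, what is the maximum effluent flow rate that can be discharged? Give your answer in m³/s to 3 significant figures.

Mass balance at complete mixing: C_std·(Q_w + Q_r) = Q_w·C_e + Q_r·C_b.
Rearranging, Q_w = Q_r·(C_std − C_b)/(C_e − C_std) = 43.9·(39 − 4.81) / (220 − 39) = 8.292 m³/s.

8.29 m³/s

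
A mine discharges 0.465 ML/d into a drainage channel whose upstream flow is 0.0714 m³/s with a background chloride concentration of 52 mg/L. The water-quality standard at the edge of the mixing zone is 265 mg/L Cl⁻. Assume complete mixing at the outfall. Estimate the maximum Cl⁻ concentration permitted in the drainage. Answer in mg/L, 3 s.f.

0.465 ML/d = 0.005382 m³/s.
Mass balance: 265·0.07678 = 0.005382·Cₑ + 0.0714·52.
Cₑ = (20.35 − 3.713) / 0.005382 = 3091 mg/L.

3090 mg/L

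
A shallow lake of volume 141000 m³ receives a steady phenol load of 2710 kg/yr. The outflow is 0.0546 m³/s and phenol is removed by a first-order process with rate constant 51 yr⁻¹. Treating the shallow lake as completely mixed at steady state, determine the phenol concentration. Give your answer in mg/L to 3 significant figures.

0.304 mg/L

Outflow Q = 0.0546 m³/s × 3.156e+07 s/yr = 1.723e+06 m³/yr.
Steady-state CSTR mass balance: W = Q·C + k·V·C, so C = W/(Q + kV).
Q + kV = 1.723e+06 + 51·141000 = 8.914e+06 m³/yr.
C = 2710/8.914e+06 = 0.000304 kg/m³ = 0.304 mg/L.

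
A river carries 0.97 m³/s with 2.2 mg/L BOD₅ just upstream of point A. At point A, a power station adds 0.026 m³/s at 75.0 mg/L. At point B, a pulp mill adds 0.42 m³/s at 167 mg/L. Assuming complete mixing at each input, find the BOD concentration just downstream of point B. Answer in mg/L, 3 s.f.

52.4 mg/L

After input A: C = (0.97·2.2 + 0.026·75) / 0.996 = 4.1 mg/L.
After input B: C = (0.996·4.1 + 0.42·167) / 1.416 = 52.42 mg/L.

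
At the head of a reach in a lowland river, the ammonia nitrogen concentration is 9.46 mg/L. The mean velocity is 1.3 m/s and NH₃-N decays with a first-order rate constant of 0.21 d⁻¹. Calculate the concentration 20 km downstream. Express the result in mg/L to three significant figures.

9.11 mg/L

Travel time t = 20 km / 1.3 m/s = 2e+04/1.3 = 1.538e+04 s = 0.1781 d.
First-order decay: C = 9.46·exp(−0.21·0.1781) = 9.46·0.9633 = 9.113 mg/L.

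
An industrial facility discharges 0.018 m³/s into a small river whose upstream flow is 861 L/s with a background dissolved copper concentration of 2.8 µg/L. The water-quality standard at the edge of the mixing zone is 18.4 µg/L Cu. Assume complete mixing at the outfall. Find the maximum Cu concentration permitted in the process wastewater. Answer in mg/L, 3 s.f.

0.765 mg/L

861 L/s = 0.861 m³/s.
2.8 µg/L = 0.0028 mg/L.
18.4 µg/L = 0.0184 mg/L.
Mass balance: 0.0184·0.879 = 0.018·Cₑ + 0.861·0.0028.
Cₑ = (0.01617 − 0.002411) / 0.018 = 0.7646 mg/L.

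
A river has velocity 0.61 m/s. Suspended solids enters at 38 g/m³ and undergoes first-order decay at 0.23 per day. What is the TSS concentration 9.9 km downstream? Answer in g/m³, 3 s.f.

Travel time t = 9.9 km / 0.61 m/s = 9900/0.61 = 1.623e+04 s = 0.1878 d.
First-order decay: C = 38·exp(−0.23·0.1878) = 38·0.9577 = 36.39 g/m³.

36.4 g/m³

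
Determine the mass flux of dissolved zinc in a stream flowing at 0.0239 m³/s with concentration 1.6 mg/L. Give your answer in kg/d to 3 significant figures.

3.30 kg/d

Mass flux = Q·C = 0.0239 m³/s × 1.6 g/m³ = 0.03824 g/s.
= 0.03824 g/s × 86.4 = 3.304 kg/d.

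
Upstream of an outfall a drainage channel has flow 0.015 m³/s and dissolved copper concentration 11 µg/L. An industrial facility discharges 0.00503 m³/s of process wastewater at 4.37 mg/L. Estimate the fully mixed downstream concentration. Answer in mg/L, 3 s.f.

11 µg/L = 0.011 mg/L.
By mass balance at complete mixing, C = (0.00503·4.37 + 0.015·0.011) / (0.00503 + 0.015) = 0.02215/0.02003 = 1.106 mg/L.

1.11 mg/L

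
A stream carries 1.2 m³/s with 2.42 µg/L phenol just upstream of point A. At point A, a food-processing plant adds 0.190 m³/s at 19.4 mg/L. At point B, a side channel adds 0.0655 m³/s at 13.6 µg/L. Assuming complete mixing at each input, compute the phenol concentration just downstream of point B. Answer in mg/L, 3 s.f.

2.42 µg/L = 0.00242 mg/L.
After input A: C = (1.2·0.00242 + 0.19·19.4) / 1.39 = 2.654 mg/L.
13.6 µg/L = 0.0136 mg/L.
After input B: C = (1.39·2.654 + 0.0655·0.0136) / 1.455 = 2.535 mg/L.

2.54 mg/L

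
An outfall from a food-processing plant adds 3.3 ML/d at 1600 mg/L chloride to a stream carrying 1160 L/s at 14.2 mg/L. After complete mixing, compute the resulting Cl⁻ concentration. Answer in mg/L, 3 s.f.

3.3 ML/d = 0.03819 m³/s.
1160 L/s = 1.16 m³/s.
By mass balance at complete mixing, C = (0.03819·1600 + 1.16·14.2) / (0.03819 + 1.16) = 77.58/1.198 = 64.75 mg/L.

64.8 mg/L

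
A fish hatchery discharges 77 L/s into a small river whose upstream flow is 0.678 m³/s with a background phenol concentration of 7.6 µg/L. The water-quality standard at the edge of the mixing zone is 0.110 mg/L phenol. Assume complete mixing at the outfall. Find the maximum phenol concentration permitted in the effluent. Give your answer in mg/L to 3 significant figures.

1.01 mg/L

77 L/s = 0.077 m³/s.
7.6 µg/L = 0.0076 mg/L.
Mass balance: 0.11·0.755 = 0.077·Cₑ + 0.678·0.0076.
Cₑ = (0.08305 − 0.005153) / 0.077 = 1.012 mg/L.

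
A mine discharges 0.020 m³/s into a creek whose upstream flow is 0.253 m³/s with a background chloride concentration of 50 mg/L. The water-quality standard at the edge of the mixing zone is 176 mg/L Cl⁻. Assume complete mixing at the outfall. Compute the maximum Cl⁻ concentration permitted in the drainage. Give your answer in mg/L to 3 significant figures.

1770 mg/L

Mass balance: 176·0.273 = 0.02·Cₑ + 0.253·50.
Cₑ = (48.05 − 12.65) / 0.02 = 1770 mg/L.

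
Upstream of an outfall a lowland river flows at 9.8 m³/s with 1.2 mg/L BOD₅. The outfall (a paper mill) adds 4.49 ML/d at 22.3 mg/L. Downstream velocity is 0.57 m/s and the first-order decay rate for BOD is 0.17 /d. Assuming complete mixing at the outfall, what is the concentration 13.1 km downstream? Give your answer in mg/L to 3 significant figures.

1.25 mg/L

4.49 ML/d = 0.05197 m³/s.
After complete mixing, C₀ = (0.05197·22.3 + 9.8·1.2) / 9.852 = 1.311 mg/L.
Travel time t = 1.31e+04 m / 0.57 m/s = 2.298e+04 s = 0.266 d.
C = 1.311·exp(−0.17·0.266) = 1.311·0.9558 = 1.253 mg/L.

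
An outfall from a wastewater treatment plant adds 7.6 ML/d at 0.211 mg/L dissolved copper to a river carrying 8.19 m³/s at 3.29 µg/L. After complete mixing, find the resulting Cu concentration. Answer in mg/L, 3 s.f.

7.6 ML/d = 0.08796 m³/s.
3.29 µg/L = 0.00329 mg/L.
Flow-weighted mixing gives C = (0.08796·0.211 + 8.19·0.00329) / (0.08796 + 8.19) = 0.04551/8.278 = 0.005497 mg/L.

0.00550 mg/L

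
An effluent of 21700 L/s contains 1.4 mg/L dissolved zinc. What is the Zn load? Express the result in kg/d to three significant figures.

21700 L/s = 21.7 m³/s.
Mass flux = Q·C = 21.7 m³/s × 1.4 g/m³ = 30.38 g/s.
= 30.38 g/s × 86.4 = 2625 kg/d.

2620 kg/d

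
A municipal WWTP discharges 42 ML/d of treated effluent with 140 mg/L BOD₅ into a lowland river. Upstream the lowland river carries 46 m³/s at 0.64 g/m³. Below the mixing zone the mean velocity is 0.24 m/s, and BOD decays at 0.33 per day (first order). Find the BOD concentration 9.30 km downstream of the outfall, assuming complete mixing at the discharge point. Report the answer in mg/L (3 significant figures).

42 ML/d = 0.4861 m³/s.
After complete mixing, C₀ = (0.4861·140 + 46·0.64) / 46.49 = 2.097 mg/L.
Travel time t = 9300 m / 0.24 m/s = 3.875e+04 s = 0.4485 d.
C = 2.097·exp(−0.33·0.4485) = 2.097·0.8624 = 1.809 mg/L.

1.81 mg/L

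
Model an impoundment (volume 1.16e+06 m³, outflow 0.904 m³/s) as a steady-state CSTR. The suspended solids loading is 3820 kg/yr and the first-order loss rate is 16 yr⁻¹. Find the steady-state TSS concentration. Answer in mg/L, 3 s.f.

Outflow Q = 0.904 m³/s × 3.156e+07 s/yr = 2.853e+07 m³/yr.
Steady-state CSTR mass balance: W = Q·C + k·V·C, so C = W/(Q + kV).
Q + kV = 2.853e+07 + 16·1.16e+06 = 4.709e+07 m³/yr.
C = 3820/4.709e+07 = 8.112e-05 kg/m³ = 0.08112 mg/L.

0.0811 mg/L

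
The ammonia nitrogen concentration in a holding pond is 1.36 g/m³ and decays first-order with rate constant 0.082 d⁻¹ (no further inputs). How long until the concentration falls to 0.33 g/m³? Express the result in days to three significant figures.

17.3 d

t = ln(C₀/C)/k = ln(1.36/0.33)/0.082 = 1.416/0.082 = 17.27 d.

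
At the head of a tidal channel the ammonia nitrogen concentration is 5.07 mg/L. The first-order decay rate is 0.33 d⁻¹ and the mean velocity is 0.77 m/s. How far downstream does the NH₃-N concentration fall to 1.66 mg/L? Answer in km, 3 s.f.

From C = C₀·e^(−kt), t = ln(C₀/C)/k = ln(5.07/1.66)/0.33 = 1.117/0.33 = 3.383 d.
Distance = v·t = 0.77 m/s × 2.923e+05 s = 2.251e+05 m = 225.1 km.

225 km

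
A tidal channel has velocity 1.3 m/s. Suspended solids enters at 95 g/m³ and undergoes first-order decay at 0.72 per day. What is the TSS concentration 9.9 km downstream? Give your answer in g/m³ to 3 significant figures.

89.2 g/m³

Travel time t = 9.9 km / 1.3 m/s = 9900/1.3 = 7615 s = 0.08814 d.
First-order decay: C = 95·exp(−0.72·0.08814) = 95·0.9385 = 89.16 g/m³.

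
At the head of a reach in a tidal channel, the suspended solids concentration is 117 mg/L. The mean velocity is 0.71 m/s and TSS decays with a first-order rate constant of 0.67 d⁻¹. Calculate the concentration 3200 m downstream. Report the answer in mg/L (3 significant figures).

113 mg/L

Travel time t = 3200 m / 0.71 m/s = 3200/0.71 = 4507 s = 0.05216 d.
First-order decay: C = 117·exp(−0.67·0.05216) = 117·0.9657 = 113 mg/L.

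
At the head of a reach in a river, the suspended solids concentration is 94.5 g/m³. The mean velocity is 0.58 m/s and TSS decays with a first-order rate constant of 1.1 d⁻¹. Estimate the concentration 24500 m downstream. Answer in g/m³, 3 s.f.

55.2 g/m³

Travel time t = 24500 m / 0.58 m/s = 2.45e+04/0.58 = 4.224e+04 s = 0.4889 d.
First-order decay: C = 94.5·exp(−1.1·0.4889) = 94.5·0.584 = 55.19 g/m³.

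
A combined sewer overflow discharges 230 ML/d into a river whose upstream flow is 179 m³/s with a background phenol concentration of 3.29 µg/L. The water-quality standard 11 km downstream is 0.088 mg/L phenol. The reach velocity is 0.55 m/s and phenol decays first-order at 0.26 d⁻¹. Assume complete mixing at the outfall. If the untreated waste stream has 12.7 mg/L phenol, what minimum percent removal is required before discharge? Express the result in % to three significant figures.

230 ML/d = 2.662 m³/s.
3.29 µg/L = 0.00329 mg/L.
Travel time to the compliance point: t = 1.1e+04/0.55 = 2e+04 s = 0.2315 d; decay factor exp(−0.26·0.2315) = 0.9416.
So the concentration just after mixing may be at most 0.088/0.9416 = 0.09346 mg/L.
Mass balance: 0.09346·181.7 = 2.662·Cₑ + 179·0.00329.
Cₑ = (16.98 − 0.5889) / 2.662 = 6.157 mg/L.
Required removal = 1 − 6.157/12.7 = 51.52 %.

51.5 %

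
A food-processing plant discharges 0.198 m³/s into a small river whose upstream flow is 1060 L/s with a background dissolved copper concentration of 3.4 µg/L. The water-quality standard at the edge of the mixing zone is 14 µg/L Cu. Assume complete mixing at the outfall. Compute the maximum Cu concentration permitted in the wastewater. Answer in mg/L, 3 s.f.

0.0707 mg/L

1060 L/s = 1.06 m³/s.
3.4 µg/L = 0.0034 mg/L.
14 µg/L = 0.014 mg/L.
Mass balance: 0.014·1.258 = 0.198·Cₑ + 1.06·0.0034.
Cₑ = (0.01761 − 0.003604) / 0.198 = 0.07075 mg/L.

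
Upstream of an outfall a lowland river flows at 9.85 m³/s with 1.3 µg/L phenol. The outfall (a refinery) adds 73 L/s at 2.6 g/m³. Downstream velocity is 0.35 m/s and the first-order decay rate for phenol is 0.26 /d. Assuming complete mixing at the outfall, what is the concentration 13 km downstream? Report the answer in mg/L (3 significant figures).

73 L/s = 0.073 m³/s.
1.3 µg/L = 0.0013 mg/L.
After complete mixing, C₀ = (0.073·2.6 + 9.85·0.0013) / 9.923 = 0.02042 mg/L.
Travel time t = 1.3e+04 m / 0.35 m/s = 3.714e+04 s = 0.4299 d.
C = 0.02042·exp(−0.26·0.4299) = 0.02042·0.8942 = 0.01826 mg/L.

0.0183 mg/L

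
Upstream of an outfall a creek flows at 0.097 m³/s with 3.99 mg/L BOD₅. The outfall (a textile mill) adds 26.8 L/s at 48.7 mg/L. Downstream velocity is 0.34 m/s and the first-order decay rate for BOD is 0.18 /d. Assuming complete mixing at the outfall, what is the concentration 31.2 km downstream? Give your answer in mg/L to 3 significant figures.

26.8 L/s = 0.0268 m³/s.
After complete mixing, C₀ = (0.0268·48.7 + 0.097·3.99) / 0.1238 = 13.67 mg/L.
Travel time t = 3.12e+04 m / 0.34 m/s = 9.176e+04 s = 1.062 d.
C = 13.67·exp(−0.18·1.062) = 13.67·0.826 = 11.29 mg/L.

11.3 mg/L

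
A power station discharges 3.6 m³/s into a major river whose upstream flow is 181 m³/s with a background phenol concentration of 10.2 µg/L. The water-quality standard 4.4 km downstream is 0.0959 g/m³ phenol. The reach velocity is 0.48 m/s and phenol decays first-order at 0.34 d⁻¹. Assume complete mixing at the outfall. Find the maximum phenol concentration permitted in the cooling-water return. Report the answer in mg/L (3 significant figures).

4.59 mg/L

10.2 µg/L = 0.0102 mg/L.
Travel time to the compliance point: t = 4400/0.48 = 9167 s = 0.1061 d; decay factor exp(−0.34·0.1061) = 0.9646.
So the concentration just after mixing may be at most 0.0959/0.9646 = 0.09942 mg/L.
Mass balance: 0.09942·184.6 = 3.6·Cₑ + 181·0.0102.
Cₑ = (18.35 − 1.846) / 3.6 = 4.585 mg/L.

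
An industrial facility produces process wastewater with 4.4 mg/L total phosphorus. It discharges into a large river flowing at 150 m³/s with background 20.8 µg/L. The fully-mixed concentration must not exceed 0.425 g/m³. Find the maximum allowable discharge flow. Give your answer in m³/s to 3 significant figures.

20.8 µg/L = 0.0208 mg/L.
Mass balance at complete mixing: C_std·(Q_w + Q_r) = Q_w·C_e + Q_r·C_b.
Rearranging, Q_w = Q_r·(C_std − C_b)/(C_e − C_std) = 150·(0.425 − 0.0208) / (4.4 − 0.425) = 15.25 m³/s.

15.3 m³/s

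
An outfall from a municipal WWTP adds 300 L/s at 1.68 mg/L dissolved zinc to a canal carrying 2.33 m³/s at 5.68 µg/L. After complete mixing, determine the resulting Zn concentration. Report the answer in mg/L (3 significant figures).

0.197 mg/L

300 L/s = 0.3 m³/s.
5.68 µg/L = 0.00568 mg/L.
By mass balance at complete mixing, C = (0.3·1.68 + 2.33·0.00568) / (0.3 + 2.33) = 0.5172/2.63 = 0.1967 mg/L.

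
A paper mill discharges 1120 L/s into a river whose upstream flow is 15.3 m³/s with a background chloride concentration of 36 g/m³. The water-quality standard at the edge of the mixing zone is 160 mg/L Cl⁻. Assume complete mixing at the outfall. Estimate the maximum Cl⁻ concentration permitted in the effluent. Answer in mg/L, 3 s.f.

1850 mg/L

1120 L/s = 1.12 m³/s.
Mass balance: 160·16.42 = 1.12·Cₑ + 15.3·36.
Cₑ = (2627 − 550.8) / 1.12 = 1854 mg/L.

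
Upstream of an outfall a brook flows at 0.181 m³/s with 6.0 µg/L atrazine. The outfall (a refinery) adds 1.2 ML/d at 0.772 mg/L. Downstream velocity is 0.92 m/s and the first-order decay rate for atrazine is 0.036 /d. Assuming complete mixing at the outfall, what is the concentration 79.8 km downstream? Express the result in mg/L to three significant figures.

0.0584 mg/L

1.2 ML/d = 0.01389 m³/s.
6.0 µg/L = 0.006 mg/L.
After complete mixing, C₀ = (0.01389·0.772 + 0.181·0.006) / 0.1949 = 0.06059 mg/L.
Travel time t = 7.98e+04 m / 0.92 m/s = 8.674e+04 s = 1.004 d.
C = 0.06059·exp(−0.036·1.004) = 0.06059·0.9645 = 0.05844 mg/L.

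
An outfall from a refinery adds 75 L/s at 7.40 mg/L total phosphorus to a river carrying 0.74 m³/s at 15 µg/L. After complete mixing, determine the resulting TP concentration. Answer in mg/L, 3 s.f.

75 L/s = 0.075 m³/s.
15 µg/L = 0.015 mg/L.
Conservation of mass across the mixing zone: C = (0.075·7.4 + 0.74·0.015) / (0.075 + 0.74) = 0.5661/0.815 = 0.6946 mg/L.

0.695 mg/L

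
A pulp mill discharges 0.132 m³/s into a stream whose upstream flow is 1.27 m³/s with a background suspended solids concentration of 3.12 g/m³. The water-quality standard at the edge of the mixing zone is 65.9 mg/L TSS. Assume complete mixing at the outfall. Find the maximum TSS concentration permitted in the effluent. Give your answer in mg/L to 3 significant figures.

670 mg/L

Mass balance: 65.9·1.402 = 0.132·Cₑ + 1.27·3.12.
Cₑ = (92.39 − 3.962) / 0.132 = 669.9 mg/L.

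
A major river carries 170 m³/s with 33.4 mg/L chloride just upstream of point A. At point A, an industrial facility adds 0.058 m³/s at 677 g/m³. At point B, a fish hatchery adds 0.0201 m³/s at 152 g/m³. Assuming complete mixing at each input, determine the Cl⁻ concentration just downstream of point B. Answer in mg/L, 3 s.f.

33.6 mg/L

After input A: C = (170·33.4 + 0.058·677) / 170.1 = 33.62 mg/L.
After input B: C = (170.1·33.62 + 0.0201·152) / 170.1 = 33.63 mg/L.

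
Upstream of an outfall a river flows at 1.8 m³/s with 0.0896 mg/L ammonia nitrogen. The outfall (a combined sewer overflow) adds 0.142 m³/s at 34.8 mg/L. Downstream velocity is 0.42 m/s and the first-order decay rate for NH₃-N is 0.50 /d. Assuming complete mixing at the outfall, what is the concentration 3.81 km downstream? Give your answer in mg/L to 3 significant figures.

After complete mixing, C₀ = (0.142·34.8 + 1.8·0.0896) / 1.942 = 2.628 mg/L.
Travel time t = 3810 m / 0.42 m/s = 9071 s = 0.105 d.
C = 2.628·exp(−0.50·0.105) = 2.628·0.9489 = 2.493 mg/L.

2.49 mg/L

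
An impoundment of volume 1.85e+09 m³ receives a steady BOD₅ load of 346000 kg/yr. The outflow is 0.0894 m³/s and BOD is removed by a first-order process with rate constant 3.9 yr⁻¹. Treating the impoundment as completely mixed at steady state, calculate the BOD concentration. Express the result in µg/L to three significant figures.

Outflow Q = 0.0894 m³/s × 3.156e+07 s/yr = 2.821e+06 m³/yr.
Steady-state CSTR mass balance: W = Q·C + k·V·C, so C = W/(Q + kV).
Q + kV = 2.821e+06 + 3.9·1.85e+09 = 7.218e+09 m³/yr.
C = 346000/7.218e+09 = 4.794e-05 kg/m³ = 0.04794 mg/L = 47.94 µg/L.

47.9 µg/L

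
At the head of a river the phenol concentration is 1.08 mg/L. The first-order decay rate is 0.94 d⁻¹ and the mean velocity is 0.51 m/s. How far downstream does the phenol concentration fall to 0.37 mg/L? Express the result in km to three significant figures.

50.2 km

From C = C₀·e^(−kt), t = ln(C₀/C)/k = ln(1.08/0.37)/0.94 = 1.071/0.94 = 1.14 d.
Distance = v·t = 0.51 m/s × 9.846e+04 s = 5.021e+04 m = 50.21 km.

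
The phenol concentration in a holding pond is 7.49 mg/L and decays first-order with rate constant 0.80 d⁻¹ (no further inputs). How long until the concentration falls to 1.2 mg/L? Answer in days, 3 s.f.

2.29 d

t = ln(C₀/C)/k = ln(7.49/1.2)/0.80 = 1.831/0.80 = 2.289 d.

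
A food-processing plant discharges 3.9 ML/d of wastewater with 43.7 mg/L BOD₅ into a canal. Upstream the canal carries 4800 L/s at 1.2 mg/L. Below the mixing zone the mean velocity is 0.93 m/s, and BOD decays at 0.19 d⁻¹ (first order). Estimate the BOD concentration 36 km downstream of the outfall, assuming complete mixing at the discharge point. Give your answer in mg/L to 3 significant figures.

3.9 ML/d = 0.04514 m³/s.
4800 L/s = 4.8 m³/s.
After complete mixing, C₀ = (0.04514·43.7 + 4.8·1.2) / 4.845 = 1.596 mg/L.
Travel time t = 3.6e+04 m / 0.93 m/s = 3.871e+04 s = 0.448 d.
C = 1.596·exp(−0.19·0.448) = 1.596·0.9184 = 1.466 mg/L.

1.47 mg/L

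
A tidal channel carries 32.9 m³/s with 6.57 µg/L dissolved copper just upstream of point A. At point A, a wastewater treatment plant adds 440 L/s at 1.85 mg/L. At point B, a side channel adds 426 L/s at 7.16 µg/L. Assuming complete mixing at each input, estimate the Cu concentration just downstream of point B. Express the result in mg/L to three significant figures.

0.0306 mg/L

6.57 µg/L = 0.00657 mg/L.
440 L/s = 0.44 m³/s.
After input A: C = (32.9·0.00657 + 0.44·1.85) / 33.34 = 0.0309 mg/L.
426 L/s = 0.426 m³/s.
7.16 µg/L = 0.00716 mg/L.
After input B: C = (33.34·0.0309 + 0.426·0.00716) / 33.77 = 0.0306 mg/L.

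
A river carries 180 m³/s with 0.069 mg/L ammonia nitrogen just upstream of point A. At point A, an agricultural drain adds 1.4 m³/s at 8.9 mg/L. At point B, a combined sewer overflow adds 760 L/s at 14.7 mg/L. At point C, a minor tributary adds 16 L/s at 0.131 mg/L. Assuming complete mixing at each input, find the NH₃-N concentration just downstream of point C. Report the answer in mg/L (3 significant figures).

After input A: C = (180·0.069 + 1.4·8.9) / 181.4 = 0.1372 mg/L.
760 L/s = 0.76 m³/s.
After input B: C = (181.4·0.1372 + 0.76·14.7) / 182.2 = 0.1979 mg/L.
16 L/s = 0.016 m³/s.
After input C: C = (182.2·0.1979 + 0.016·0.131) / 182.2 = 0.1979 mg/L.

0.198 mg/L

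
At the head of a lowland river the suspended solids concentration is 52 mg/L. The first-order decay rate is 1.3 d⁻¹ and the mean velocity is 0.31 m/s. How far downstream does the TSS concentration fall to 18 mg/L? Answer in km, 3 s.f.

From C = C₀·e^(−kt), t = ln(C₀/C)/k = ln(52/18)/1.3 = 1.061/1.3 = 0.8161 d.
Distance = v·t = 0.31 m/s × 7.051e+04 s = 2.186e+04 m = 21.86 km.

21.9 km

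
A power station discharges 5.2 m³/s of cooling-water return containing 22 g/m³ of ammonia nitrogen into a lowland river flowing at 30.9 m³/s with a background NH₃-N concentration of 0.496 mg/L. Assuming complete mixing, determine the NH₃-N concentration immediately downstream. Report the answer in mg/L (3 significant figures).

By mass balance at complete mixing, C = (5.2·22 + 30.9·0.496) / (5.2 + 30.9) = 129.7/36.1 = 3.594 mg/L.

3.59 mg/L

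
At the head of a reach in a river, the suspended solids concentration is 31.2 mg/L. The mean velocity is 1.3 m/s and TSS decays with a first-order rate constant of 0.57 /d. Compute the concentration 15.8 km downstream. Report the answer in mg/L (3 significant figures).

28.8 mg/L

Travel time t = 15.8 km / 1.3 m/s = 1.58e+04/1.3 = 1.215e+04 s = 0.1407 d.
First-order decay: C = 31.2·exp(−0.57·0.1407) = 31.2·0.9229 = 28.8 mg/L.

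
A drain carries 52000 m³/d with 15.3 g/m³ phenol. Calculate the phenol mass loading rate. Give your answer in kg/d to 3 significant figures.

796 kg/d

52000 m³/d = 0.6019 m³/s.
Mass flux = Q·C = 0.6019 m³/s × 15.3 g/m³ = 9.208 g/s.
= 9.208 g/s × 86.4 = 795.6 kg/d.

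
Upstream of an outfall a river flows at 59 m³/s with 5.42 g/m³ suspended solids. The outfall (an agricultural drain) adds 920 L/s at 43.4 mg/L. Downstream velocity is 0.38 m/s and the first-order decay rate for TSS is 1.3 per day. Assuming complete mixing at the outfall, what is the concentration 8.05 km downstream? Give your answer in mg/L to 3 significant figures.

4.36 mg/L

920 L/s = 0.92 m³/s.
After complete mixing, C₀ = (0.92·43.4 + 59·5.42) / 59.92 = 6.003 mg/L.
Travel time t = 8050 m / 0.38 m/s = 2.118e+04 s = 0.2452 d.
C = 6.003·exp(−1.3·0.2452) = 6.003·0.7271 = 4.365 mg/L.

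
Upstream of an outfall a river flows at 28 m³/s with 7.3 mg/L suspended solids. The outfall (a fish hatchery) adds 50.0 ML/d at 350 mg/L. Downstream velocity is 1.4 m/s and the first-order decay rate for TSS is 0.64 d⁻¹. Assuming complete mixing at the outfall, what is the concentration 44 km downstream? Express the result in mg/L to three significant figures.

11.3 mg/L

50.0 ML/d = 0.5787 m³/s.
After complete mixing, C₀ = (0.5787·350 + 28·7.3) / 28.58 = 14.24 mg/L.
Travel time t = 4.4e+04 m / 1.4 m/s = 3.143e+04 s = 0.3638 d.
C = 14.24·exp(−0.64·0.3638) = 14.24·0.7923 = 11.28 mg/L.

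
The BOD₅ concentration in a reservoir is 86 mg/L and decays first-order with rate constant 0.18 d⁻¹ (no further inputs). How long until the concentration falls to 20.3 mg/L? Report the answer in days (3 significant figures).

t = ln(C₀/C)/k = ln(86/20.3)/0.18 = 1.444/0.18 = 8.021 d.

8.02 d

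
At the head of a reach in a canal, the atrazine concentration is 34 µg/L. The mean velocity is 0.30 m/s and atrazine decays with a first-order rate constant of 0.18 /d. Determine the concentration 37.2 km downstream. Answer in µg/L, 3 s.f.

26.3 µg/L

Travel time t = 37.2 km / 0.30 m/s = 3.72e+04/0.30 = 1.24e+05 s = 1.435 d.
First-order decay: C = 34·exp(−0.18·1.435) = 34·0.7723 = 26.26 µg/L.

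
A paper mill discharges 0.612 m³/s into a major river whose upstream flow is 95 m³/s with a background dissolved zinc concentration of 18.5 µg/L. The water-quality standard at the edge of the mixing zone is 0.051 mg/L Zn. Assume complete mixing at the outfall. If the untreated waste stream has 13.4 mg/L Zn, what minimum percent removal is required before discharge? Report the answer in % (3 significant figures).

18.5 µg/L = 0.0185 mg/L.
Mass balance: 0.051·95.61 = 0.612·Cₑ + 95·0.0185.
Cₑ = (4.876 − 1.757) / 0.612 = 5.096 mg/L.
Required removal = 1 − 5.096/13.4 = 61.97 %.

62.0 %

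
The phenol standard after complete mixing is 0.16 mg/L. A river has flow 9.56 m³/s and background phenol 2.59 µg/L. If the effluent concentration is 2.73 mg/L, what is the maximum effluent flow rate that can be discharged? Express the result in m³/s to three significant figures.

0.586 m³/s

2.59 µg/L = 0.00259 mg/L.
Mass balance at complete mixing: C_std·(Q_w + Q_r) = Q_w·C_e + Q_r·C_b.
Rearranging, Q_w = Q_r·(C_std − C_b)/(C_e − C_std) = 9.56·(0.16 − 0.00259) / (2.73 − 0.16) = 0.5855 m³/s.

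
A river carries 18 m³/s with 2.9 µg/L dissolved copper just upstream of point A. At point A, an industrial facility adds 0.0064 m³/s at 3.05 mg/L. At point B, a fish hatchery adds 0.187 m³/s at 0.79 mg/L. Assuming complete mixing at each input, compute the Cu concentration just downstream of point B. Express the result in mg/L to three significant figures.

2.9 µg/L = 0.0029 mg/L.
After input A: C = (18·0.0029 + 0.0064·3.05) / 18.01 = 0.003983 mg/L.
After input B: C = (18.01·0.003983 + 0.187·0.79) / 18.19 = 0.01206 mg/L.

0.0121 mg/L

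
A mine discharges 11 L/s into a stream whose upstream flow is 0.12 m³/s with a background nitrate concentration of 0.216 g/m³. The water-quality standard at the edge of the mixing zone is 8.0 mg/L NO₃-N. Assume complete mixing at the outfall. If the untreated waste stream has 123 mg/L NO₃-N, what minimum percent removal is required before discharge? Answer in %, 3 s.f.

24.5 %

11 L/s = 0.011 m³/s.
Mass balance: 8·0.131 = 0.011·Cₑ + 0.12·0.216.
Cₑ = (1.048 − 0.02592) / 0.011 = 92.92 mg/L.
Required removal = 1 − 92.92/123 = 24.46 %.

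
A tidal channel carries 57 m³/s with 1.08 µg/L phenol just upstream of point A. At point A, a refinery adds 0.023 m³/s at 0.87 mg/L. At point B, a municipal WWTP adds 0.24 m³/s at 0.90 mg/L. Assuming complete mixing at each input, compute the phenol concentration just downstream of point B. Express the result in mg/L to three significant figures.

0.00520 mg/L

1.08 µg/L = 0.00108 mg/L.
After input A: C = (57·0.00108 + 0.023·0.87) / 57.02 = 0.00143 mg/L.
After input B: C = (57.02·0.00143 + 0.24·0.9) / 57.26 = 0.005197 mg/L.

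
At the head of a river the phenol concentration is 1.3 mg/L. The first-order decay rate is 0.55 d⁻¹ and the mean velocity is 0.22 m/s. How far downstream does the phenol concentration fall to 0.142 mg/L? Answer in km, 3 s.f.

From C = C₀·e^(−kt), t = ln(C₀/C)/k = ln(1.3/0.142)/0.55 = 2.214/0.55 = 4.026 d.
Distance = v·t = 0.22 m/s × 3.478e+05 s = 7.653e+04 m = 76.53 km.

76.5 km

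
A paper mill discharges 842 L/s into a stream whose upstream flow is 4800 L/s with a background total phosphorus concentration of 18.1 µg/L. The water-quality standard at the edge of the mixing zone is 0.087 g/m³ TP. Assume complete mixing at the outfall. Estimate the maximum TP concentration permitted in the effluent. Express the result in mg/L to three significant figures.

0.480 mg/L

842 L/s = 0.842 m³/s.
4800 L/s = 4.8 m³/s.
18.1 µg/L = 0.0181 mg/L.
Mass balance: 0.087·5.642 = 0.842·Cₑ + 4.8·0.0181.
Cₑ = (0.4909 − 0.08688) / 0.842 = 0.4798 mg/L.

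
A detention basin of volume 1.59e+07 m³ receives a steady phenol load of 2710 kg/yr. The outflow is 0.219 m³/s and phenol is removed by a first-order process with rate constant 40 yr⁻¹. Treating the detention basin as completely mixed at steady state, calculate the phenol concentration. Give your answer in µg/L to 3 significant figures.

Outflow Q = 0.219 m³/s × 3.156e+07 s/yr = 6.911e+06 m³/yr.
Steady-state CSTR mass balance: W = Q·C + k·V·C, so C = W/(Q + kV).
Q + kV = 6.911e+06 + 40·1.59e+07 = 6.429e+08 m³/yr.
C = 2710/6.429e+08 = 4.215e-06 kg/m³ = 0.004215 mg/L = 4.215 µg/L.

4.22 µg/L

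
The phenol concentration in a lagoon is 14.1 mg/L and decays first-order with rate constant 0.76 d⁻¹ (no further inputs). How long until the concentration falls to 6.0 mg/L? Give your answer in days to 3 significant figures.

1.12 d

t = ln(C₀/C)/k = ln(14.1/6.0)/0.76 = 0.8544/0.76 = 1.124 d.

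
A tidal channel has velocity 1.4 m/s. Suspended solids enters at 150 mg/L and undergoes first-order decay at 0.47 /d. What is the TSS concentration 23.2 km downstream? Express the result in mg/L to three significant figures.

137 mg/L

Travel time t = 23.2 km / 1.4 m/s = 2.32e+04/1.4 = 1.657e+04 s = 0.1918 d.
First-order decay: C = 150·exp(−0.47·0.1918) = 150·0.9138 = 137.1 mg/L.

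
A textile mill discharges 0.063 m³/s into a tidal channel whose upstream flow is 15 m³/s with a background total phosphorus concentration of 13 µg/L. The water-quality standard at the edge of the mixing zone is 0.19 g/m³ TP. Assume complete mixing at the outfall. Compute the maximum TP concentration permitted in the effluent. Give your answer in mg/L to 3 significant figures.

13 µg/L = 0.013 mg/L.
Mass balance: 0.19·15.06 = 0.063·Cₑ + 15·0.013.
Cₑ = (2.862 − 0.195) / 0.063 = 42.33 mg/L.

42.3 mg/L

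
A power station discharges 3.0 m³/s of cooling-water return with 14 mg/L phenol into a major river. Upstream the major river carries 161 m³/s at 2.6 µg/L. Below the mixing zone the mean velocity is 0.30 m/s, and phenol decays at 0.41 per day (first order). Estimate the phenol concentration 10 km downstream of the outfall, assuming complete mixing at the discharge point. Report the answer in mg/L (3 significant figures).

2.6 µg/L = 0.0026 mg/L.
After complete mixing, C₀ = (3·14 + 161·0.0026) / 164 = 0.2586 mg/L.
Travel time t = 1e+04 m / 0.30 m/s = 3.333e+04 s = 0.3858 d.
C = 0.2586·exp(−0.41·0.3858) = 0.2586·0.8537 = 0.2208 mg/L.

0.221 mg/L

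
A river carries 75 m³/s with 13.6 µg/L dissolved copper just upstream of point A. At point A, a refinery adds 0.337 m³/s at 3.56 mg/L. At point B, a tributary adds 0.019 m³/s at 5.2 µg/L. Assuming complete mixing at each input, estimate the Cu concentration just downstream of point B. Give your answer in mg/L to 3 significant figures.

0.0295 mg/L

13.6 µg/L = 0.0136 mg/L.
After input A: C = (75·0.0136 + 0.337·3.56) / 75.34 = 0.02946 mg/L.
5.2 µg/L = 0.0052 mg/L.
After input B: C = (75.34·0.02946 + 0.019·0.0052) / 75.36 = 0.02946 mg/L.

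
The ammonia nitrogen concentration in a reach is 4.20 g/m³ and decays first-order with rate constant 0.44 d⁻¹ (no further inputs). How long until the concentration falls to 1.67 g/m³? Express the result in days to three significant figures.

2.10 d

t = ln(C₀/C)/k = ln(4.20/1.67)/0.44 = 0.9223/0.44 = 2.096 d.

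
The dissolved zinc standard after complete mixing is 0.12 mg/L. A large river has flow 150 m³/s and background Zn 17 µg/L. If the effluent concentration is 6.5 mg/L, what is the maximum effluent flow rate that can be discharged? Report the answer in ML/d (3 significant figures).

17 µg/L = 0.017 mg/L.
Mass balance at complete mixing: C_std·(Q_w + Q_r) = Q_w·C_e + Q_r·C_b.
Rearranging, Q_w = Q_r·(C_std − C_b)/(C_e − C_std) = 150·(0.12 − 0.017) / (6.5 − 0.12) = 2.422 m³/s.
= 209.2 ML/d.

209 ML/d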